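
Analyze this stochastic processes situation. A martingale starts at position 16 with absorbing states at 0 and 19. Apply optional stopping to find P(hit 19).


By optional stopping theorem: E(M at tau) = M(0) = 16
P(hit 19)*19 + P(hit 0)*0 = 16
P(hit 19) = (16 - 0)/(19 - 0) = 16/19 = 0.8421

0.8421


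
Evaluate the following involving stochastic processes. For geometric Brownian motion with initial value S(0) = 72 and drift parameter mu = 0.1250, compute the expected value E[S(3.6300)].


E[S(t)] = S(0) * exp(mu * t)
= 72 * exp(0.1250 * 3.6300)
= 72 * 1.5742
= 113.3427

113.3427


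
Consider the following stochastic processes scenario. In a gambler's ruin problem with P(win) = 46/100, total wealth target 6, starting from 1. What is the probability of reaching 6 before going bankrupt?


Gambler's ruin formula:
r = q/p = 0.5400/0.4600 = 1.1739
P(win) = (1 - r^i)/(1 - r^N)
= (1 - 1.1739^1)/(1 - 1.1739^6)
= 0.1075

0.1075


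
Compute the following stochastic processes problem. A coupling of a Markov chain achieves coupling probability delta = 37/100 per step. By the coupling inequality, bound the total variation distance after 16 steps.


TV distance bound <= (1-delta)^n
= (1 - 0.3700)^16
= 0.6300^16
= 6.1581e-04

6.1581e-04


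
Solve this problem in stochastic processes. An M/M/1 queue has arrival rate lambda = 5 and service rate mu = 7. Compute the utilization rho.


rho = lambda/mu
= 5/7
= 0.7143

0.7143


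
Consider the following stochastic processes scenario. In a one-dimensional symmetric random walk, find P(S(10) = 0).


P(S(10) = 0) = C(10,5) / 4^5
= 252 / 1024
= 0.2461

0.2461


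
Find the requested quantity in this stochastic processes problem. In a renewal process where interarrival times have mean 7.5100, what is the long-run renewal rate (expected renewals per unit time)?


Long-run renewal rate = 1/E(X)
= 1/7.5100
= 0.1332

0.1332


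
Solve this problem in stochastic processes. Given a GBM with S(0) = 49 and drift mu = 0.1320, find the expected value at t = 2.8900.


E[S(t)] = S(0) * exp(mu * t)
= 49 * exp(0.1320 * 2.8900)
= 49 * 1.4645
= 71.7581

71.7581


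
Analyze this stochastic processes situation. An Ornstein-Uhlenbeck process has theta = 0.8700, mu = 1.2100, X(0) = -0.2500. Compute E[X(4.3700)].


E[X(t)] = mu + (X(0) - mu)*exp(-theta*t)
= 1.2100 + (-0.2500 - 1.2100)*exp(-0.8700*4.3700)
= 1.2100 + -1.4600 * 0.0223
= 1.1774

1.1774


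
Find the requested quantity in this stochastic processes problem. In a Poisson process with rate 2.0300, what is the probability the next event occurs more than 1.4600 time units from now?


P(X > t) = exp(-lambda * t)
= exp(-2.0300 * 1.4600)
= exp(-2.9638) = 0.0516

0.0516


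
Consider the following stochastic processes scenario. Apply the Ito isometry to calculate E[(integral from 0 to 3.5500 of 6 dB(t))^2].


By Ito isometry: E[(int f dB)^2] = int f^2 dt
= 6^2 * 3.5500
= 36 * 3.5500 = 127.8000

127.8000


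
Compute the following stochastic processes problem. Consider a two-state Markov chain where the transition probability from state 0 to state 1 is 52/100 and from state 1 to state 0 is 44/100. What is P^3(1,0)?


Computing P^3 by matrix multiplication.
P = [[0.4800, 0.5200], [0.4400, 0.5600]]
After raising P to the power 3:
P^3(1,0) = 0.4583

0.4583


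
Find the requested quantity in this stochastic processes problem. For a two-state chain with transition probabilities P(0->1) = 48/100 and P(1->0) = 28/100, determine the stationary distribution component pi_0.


Stationary distribution: pi_0 = p10/(p01+p10), pi_1 = p01/(p01+p10)
p01 = 0.4800, p10 = 0.2800
pi_0 = 0.3684

0.3684


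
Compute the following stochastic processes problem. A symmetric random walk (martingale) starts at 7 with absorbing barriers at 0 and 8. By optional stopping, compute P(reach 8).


By optional stopping theorem: E(M at tau) = M(0) = 7
P(hit 8)*8 + P(hit 0)*0 = 7
P(hit 8) = (7 - 0)/(8 - 0) = 7/8 = 0.8750

0.8750


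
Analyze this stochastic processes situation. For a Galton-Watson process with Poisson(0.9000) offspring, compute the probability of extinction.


Since mu = 0.9000 <= 1, extinction probability = 1.

1.0000


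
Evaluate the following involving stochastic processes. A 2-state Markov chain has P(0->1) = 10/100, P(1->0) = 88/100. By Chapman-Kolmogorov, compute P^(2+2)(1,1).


P^4 = P^2 * P^2
Computing via matrix multiplication of the transition matrix.
Entry (1,1) of P^4 = 0.1020

0.1020


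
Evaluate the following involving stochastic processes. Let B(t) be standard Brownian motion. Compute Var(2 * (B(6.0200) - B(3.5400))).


Var(alpha*(B(t)-B(s))) = alpha^2 * (t-s)
= 2^2 * (6.0200 - 3.5400)
= 4 * 2.4800
= 9.9200

9.9200


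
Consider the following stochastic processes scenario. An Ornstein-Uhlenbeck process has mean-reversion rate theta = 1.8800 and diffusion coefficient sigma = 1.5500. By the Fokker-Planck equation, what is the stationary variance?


Stationary variance = sigma^2 / (2*theta)
= 1.5500^2 / (2*1.8800)
= 2.4025 / 3.7600
= 0.6390

0.6390


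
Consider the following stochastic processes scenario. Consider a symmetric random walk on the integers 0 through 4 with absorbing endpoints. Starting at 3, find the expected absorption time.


For symmetric RW on 0,...,N with absorbing barriers, E(i) = i*(N-i)
E(3) = 3 * 1 = 3

3


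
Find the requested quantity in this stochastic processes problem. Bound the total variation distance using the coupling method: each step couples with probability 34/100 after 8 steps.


TV distance bound <= (1-delta)^n
= (1 - 0.3400)^8
= 0.6600^8
= 0.0360

0.0360


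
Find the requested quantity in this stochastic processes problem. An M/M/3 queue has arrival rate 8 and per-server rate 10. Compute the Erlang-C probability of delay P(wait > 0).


a = lambda/mu = 0.8000
rho = a/c = 0.2667
Erlang-C formula applied:
C(c,a) = 0.0520

0.0520


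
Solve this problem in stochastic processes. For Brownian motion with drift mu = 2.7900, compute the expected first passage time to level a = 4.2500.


Expected first passage time = a/mu
= 4.2500/2.7900
= 1.5233

1.5233


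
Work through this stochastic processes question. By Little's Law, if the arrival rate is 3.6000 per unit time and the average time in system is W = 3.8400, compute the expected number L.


Little's Law: L = lambda * W
= 3.6000 * 3.8400
= 13.8240

13.8240


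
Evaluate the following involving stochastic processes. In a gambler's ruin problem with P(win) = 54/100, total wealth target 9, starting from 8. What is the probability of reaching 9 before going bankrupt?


Gambler's ruin formula:
r = q/p = 0.4600/0.5400 = 0.8519
P(win) = (1 - r^i)/(1 - r^N)
= (1 - 0.8519^8)/(1 - 0.8519^9)
= 0.9462

0.9462


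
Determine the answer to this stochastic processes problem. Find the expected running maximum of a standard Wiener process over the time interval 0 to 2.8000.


E(max B(s)) = sqrt(2t/pi)
= sqrt(2*2.8000/pi)
= sqrt(1.7825)
= 1.3351

1.3351


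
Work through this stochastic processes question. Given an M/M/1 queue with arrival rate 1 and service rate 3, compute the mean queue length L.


rho = 1/3 = 0.3333
L = rho/(1-rho)
= 0.3333/0.6667
= 0.5000

0.5000


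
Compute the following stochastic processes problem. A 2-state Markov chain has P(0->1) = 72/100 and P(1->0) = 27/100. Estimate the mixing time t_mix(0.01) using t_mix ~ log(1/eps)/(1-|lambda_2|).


lambda_2 = |1 - p01 - p10| = |1 - 0.7200 - 0.2700| = 0.0100
t_mix ~ log(1/eps)/(1 - |lambda_2|)
= log(100)/(1 - 0.0100) = 4.6052/0.9900
= 4.6517

4.6517


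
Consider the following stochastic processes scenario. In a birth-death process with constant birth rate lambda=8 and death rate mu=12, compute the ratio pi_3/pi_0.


For birth-death process, pi_n/pi_0 = (lambda/mu)^n
= (8/12)^3
= 0.2963

0.2963


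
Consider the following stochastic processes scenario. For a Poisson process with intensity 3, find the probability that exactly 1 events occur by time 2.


P(N(t)=k) = (lambda*t)^k * exp(-lambda*t) / k!
lambda*t = 6
= 6^1 * exp(-6) / 1!
= 6 * 0.0025 / 1
= 0.0149

0.0149


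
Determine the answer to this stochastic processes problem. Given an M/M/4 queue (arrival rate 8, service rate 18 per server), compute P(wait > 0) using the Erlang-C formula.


a = lambda/mu = 0.4444
rho = a/c = 0.1111
Erlang-C formula applied:
C(c,a) = 0.0012

0.0012


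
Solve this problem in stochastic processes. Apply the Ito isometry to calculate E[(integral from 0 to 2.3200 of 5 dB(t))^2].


By Ito isometry: E[(int f dB)^2] = int f^2 dt
= 5^2 * 2.3200
= 25 * 2.3200 = 58.0000

58.0000


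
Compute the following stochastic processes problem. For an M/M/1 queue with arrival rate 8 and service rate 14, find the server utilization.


rho = lambda/mu
= 8/14
= 0.5714

0.5714


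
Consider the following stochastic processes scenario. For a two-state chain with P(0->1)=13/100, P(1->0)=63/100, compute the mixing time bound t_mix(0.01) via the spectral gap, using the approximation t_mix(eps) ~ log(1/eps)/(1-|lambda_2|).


lambda_2 = |1 - p01 - p10| = |1 - 0.1300 - 0.6300| = 0.2400
t_mix ~ log(1/eps)/(1 - |lambda_2|)
= log(100)/(1 - 0.2400) = 4.6052/0.7600
= 6.0594

6.0594


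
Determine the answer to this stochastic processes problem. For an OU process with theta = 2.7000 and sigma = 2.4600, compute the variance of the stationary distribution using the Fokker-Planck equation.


Stationary variance = sigma^2 / (2*theta)
= 2.4600^2 / (2*2.7000)
= 6.0516 / 5.4000
= 1.1207

1.1207


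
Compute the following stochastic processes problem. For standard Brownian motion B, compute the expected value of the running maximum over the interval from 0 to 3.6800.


E(max B(s)) = sqrt(2t/pi)
= sqrt(2*3.6800/pi)
= sqrt(2.3428)
= 1.5306

1.5306


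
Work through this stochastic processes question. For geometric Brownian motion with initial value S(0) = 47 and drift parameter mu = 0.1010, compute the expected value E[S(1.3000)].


E[S(t)] = S(0) * exp(mu * t)
= 47 * exp(0.1010 * 1.3000)
= 47 * 1.1403
= 53.5946

53.5946


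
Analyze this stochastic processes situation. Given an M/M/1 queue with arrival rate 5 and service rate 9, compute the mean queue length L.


rho = 5/9 = 0.5556
L = rho/(1-rho)
= 0.5556/0.4444
= 1.2500

1.2500


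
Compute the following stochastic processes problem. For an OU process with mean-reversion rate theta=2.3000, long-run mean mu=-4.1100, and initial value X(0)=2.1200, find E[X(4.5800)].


E[X(t)] = mu + (X(0) - mu)*exp(-theta*t)
= -4.1100 + (2.1200 - -4.1100)*exp(-2.3000*4.5800)
= -4.1100 + 6.2300 * 2.6616e-05
= -4.1098

-4.1098


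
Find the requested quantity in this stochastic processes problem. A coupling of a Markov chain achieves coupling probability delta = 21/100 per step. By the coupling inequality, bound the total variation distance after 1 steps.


TV distance bound <= (1-delta)^n
= (1 - 0.2100)^1
= 0.7900^1
= 0.7900

0.7900


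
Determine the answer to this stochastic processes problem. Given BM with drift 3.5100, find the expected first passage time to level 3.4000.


Expected first passage time = a/mu
= 3.4000/3.5100
= 0.9687

0.9687


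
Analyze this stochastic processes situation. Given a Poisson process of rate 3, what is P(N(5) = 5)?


P(N(t)=k) = (lambda*t)^k * exp(-lambda*t) / k!
lambda*t = 15
= 15^5 * exp(-15) / 5!
= 759375 * 3.0590e-07 / 120
= 0.0019

0.0019


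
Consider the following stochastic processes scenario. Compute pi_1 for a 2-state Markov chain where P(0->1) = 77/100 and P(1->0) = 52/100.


Stationary distribution: pi_0 = p10/(p01+p10), pi_1 = p01/(p01+p10)
p01 = 0.7700, p10 = 0.5200
pi_1 = 0.5969

0.5969


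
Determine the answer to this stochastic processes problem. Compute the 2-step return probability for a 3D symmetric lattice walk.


P(return in 2 steps) = P(reverse first step) = 1/(2d)
= 1/6
= 0.1667

0.1667


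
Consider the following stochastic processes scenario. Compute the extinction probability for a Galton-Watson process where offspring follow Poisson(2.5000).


Since mu = 2.5000 > 1, extinction prob q < 1.
Solve s = exp(mu*(s-1)) iteratively.
q = 0.1074

0.1074


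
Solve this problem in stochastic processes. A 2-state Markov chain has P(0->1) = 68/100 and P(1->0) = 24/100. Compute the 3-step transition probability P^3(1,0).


Computing P^3 by matrix multiplication.
P = [[0.3200, 0.6800], [0.2400, 0.7600]]
After raising P to the power 3:
P^3(1,0) = 0.2607

0.2607


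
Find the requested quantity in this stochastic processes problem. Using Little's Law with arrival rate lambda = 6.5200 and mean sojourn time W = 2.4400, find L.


Little's Law: L = lambda * W
= 6.5200 * 2.4400
= 15.9088

15.9088


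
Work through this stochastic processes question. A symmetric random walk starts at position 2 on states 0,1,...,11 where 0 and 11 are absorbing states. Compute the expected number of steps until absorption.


For symmetric RW on 0,...,N with absorbing barriers, E(i) = i*(N-i)
E(2) = 2 * 9 = 18

18


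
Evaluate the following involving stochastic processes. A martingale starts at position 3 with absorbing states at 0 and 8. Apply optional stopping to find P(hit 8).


By optional stopping theorem: E(M at tau) = M(0) = 3
P(hit 8)*8 + P(hit 0)*0 = 3
P(hit 8) = (3 - 0)/(8 - 0) = 3/8 = 0.3750

0.3750


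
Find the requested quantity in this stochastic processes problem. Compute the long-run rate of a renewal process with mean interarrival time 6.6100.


Long-run renewal rate = 1/E(X)
= 1/6.6100
= 0.1513

0.1513


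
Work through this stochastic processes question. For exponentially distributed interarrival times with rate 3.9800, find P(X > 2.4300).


P(X > t) = exp(-lambda * t)
= exp(-3.9800 * 2.4300)
= exp(-9.6714) = 6.3062e-05

6.3062e-05


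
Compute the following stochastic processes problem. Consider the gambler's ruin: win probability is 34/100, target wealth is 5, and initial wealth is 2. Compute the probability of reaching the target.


Gambler's ruin formula:
r = q/p = 0.6600/0.3400 = 1.9412
P(win) = (1 - r^i)/(1 - r^N)
= (1 - 1.9412^2)/(1 - 1.9412^5)
= 0.1042

0.1042


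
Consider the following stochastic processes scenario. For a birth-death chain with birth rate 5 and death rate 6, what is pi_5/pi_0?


For birth-death process, pi_n/pi_0 = (lambda/mu)^n
= (5/6)^5
= 0.4019

0.4019


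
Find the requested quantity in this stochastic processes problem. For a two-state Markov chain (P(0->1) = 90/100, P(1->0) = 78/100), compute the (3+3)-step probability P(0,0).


P^6 = P^3 * P^3
Computing via matrix multiplication of the transition matrix.
Entry (0,0) of P^6 = 0.5173

0.5173


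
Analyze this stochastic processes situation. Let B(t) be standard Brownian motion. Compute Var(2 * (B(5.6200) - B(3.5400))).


Var(alpha*(B(t)-B(s))) = alpha^2 * (t-s)
= 2^2 * (5.6200 - 3.5400)
= 4 * 2.0800
= 8.3200

8.3200


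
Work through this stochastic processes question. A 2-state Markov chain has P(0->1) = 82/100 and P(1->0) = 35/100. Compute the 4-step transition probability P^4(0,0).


Computing P^4 by matrix multiplication.
P = [[0.1800, 0.8200], [0.3500, 0.6500]]
After raising P to the power 4:
P^4(0,0) = 0.2997

0.2997


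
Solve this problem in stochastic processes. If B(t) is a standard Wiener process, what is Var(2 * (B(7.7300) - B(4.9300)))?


Var(alpha*(B(t)-B(s))) = alpha^2 * (t-s)
= 2^2 * (7.7300 - 4.9300)
= 4 * 2.8000
= 11.2000

11.2000


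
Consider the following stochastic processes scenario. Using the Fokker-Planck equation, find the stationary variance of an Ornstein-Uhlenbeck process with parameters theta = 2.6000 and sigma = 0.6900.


Stationary variance = sigma^2 / (2*theta)
= 0.6900^2 / (2*2.6000)
= 0.4761 / 5.2000
= 0.0916

0.0916


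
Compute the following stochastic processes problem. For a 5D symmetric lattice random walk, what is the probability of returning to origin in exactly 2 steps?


P(return in 2 steps) = P(reverse first step) = 1/(2d)
= 1/10
= 0.1000

0.1000


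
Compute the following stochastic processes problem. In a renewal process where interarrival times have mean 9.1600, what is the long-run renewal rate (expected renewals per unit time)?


Long-run renewal rate = 1/E(X)
= 1/9.1600
= 0.1092

0.1092


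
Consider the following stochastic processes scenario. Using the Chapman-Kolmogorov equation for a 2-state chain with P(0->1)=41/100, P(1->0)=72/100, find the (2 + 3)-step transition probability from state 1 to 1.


P^5 = P^2 * P^3
Computing via matrix multiplication of the transition matrix.
Entry (1,1) of P^5 = 0.3628

0.3628


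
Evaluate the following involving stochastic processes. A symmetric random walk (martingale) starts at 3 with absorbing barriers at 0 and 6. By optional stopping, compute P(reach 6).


By optional stopping theorem: E(M at tau) = M(0) = 3
P(hit 6)*6 + P(hit 0)*0 = 3
P(hit 6) = (3 - 0)/(6 - 0) = 1/2 = 0.5000

0.5000


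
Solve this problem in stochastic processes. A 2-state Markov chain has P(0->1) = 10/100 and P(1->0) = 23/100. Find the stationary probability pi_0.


Stationary distribution: pi_0 = p10/(p01+p10), pi_1 = p01/(p01+p10)
p01 = 0.1000, p10 = 0.2300
pi_0 = 0.6970

0.6970


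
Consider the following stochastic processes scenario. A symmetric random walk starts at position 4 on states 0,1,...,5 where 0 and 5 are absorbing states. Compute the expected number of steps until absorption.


For symmetric RW on 0,...,N with absorbing barriers, E(i) = i*(N-i)
E(4) = 4 * 1 = 4

4


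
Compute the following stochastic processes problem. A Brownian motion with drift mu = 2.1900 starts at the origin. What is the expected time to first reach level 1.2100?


Expected first passage time = a/mu
= 1.2100/2.1900
= 0.5525

0.5525


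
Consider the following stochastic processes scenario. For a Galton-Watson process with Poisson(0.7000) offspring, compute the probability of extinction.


Since mu = 0.7000 <= 1, extinction probability = 1.

1.0000


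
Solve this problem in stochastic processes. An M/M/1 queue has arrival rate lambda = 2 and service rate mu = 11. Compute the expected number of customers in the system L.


rho = 2/11 = 0.1818
L = rho/(1-rho)
= 0.1818/0.8182
= 0.2222

0.2222


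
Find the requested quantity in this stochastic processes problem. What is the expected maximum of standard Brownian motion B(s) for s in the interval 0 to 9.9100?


E(max B(s)) = sqrt(2t/pi)
= sqrt(2*9.9100/pi)
= sqrt(6.3089)
= 2.5118

2.5118


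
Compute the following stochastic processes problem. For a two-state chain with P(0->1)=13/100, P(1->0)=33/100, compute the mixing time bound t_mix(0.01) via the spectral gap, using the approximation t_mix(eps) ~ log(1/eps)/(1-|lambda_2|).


lambda_2 = |1 - p01 - p10| = |1 - 0.1300 - 0.3300| = 0.5400
t_mix ~ log(1/eps)/(1 - |lambda_2|)
= log(100)/(1 - 0.5400) = 4.6052/0.4600
= 10.0112

10.0112


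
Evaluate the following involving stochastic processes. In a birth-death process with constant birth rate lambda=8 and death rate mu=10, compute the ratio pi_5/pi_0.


For birth-death process, pi_n/pi_0 = (lambda/mu)^n
= (8/10)^5
= 0.3277

0.3277


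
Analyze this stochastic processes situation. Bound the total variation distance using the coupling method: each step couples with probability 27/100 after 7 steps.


TV distance bound <= (1-delta)^n
= (1 - 0.2700)^7
= 0.7300^7
= 0.1105

0.1105


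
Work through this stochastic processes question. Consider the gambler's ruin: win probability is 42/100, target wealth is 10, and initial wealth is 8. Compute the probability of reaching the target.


Gambler's ruin formula:
r = q/p = 0.5800/0.4200 = 1.3810
P(win) = (1 - r^i)/(1 - r^N)
= (1 - 1.3810^8)/(1 - 1.3810^10)
= 0.5047

0.5047


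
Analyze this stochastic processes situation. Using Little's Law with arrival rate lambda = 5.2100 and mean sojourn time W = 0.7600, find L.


Little's Law: L = lambda * W
= 5.2100 * 0.7600
= 3.9596

3.9596


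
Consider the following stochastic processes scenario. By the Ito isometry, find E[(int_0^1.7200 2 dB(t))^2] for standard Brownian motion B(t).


By Ito isometry: E[(int f dB)^2] = int f^2 dt
= 2^2 * 1.7200
= 4 * 1.7200 = 6.8800

6.8800


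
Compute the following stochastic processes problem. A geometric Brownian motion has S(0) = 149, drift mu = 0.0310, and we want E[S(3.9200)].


E[S(t)] = S(0) * exp(mu * t)
= 149 * exp(0.0310 * 3.9200)
= 149 * 1.1292
= 168.2526

168.2526


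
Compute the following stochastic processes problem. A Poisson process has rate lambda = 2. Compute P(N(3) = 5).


P(N(t)=k) = (lambda*t)^k * exp(-lambda*t) / k!
lambda*t = 6
= 6^5 * exp(-6) / 5!
= 7776 * 0.0025 / 120
= 0.1606

0.1606


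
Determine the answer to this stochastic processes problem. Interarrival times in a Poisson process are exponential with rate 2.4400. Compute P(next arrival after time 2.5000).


P(X > t) = exp(-lambda * t)
= exp(-2.4400 * 2.5000)
= exp(-6.1000) = 0.0022

0.0022


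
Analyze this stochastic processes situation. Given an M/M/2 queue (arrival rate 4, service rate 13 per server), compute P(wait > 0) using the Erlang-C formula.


a = lambda/mu = 0.3077
rho = a/c = 0.1538
Erlang-C formula applied:
C(c,a) = 0.0410

0.0410


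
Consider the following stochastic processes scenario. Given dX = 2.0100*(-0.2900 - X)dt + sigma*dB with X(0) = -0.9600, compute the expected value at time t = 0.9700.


E[X(t)] = mu + (X(0) - mu)*exp(-theta*t)
= -0.2900 + (-0.9600 - -0.2900)*exp(-2.0100*0.9700)
= -0.2900 + -0.6700 * 0.1423
= -0.3854

-0.3854


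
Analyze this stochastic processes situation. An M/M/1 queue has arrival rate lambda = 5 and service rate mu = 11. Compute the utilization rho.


rho = lambda/mu
= 5/11
= 0.4545

0.4545


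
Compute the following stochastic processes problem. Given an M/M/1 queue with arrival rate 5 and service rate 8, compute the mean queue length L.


rho = 5/8 = 0.6250
L = rho/(1-rho)
= 0.6250/0.3750
= 1.6667

1.6667


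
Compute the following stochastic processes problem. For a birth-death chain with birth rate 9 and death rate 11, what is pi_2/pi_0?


For birth-death process, pi_n/pi_0 = (lambda/mu)^n
= (9/11)^2
= 0.6694

0.6694


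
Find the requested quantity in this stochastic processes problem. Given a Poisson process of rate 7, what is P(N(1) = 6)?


P(N(t)=k) = (lambda*t)^k * exp(-lambda*t) / k!
lambda*t = 7
= 7^6 * exp(-7) / 6!
= 117649 * 9.1188e-04 / 720
= 0.1490

0.1490


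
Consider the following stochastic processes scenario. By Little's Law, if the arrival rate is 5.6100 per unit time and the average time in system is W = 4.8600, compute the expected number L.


Little's Law: L = lambda * W
= 5.6100 * 4.8600
= 27.2646

27.2646


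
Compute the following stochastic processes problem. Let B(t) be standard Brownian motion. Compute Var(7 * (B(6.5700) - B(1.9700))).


Var(alpha*(B(t)-B(s))) = alpha^2 * (t-s)
= 7^2 * (6.5700 - 1.9700)
= 49 * 4.6000
= 225.4000

225.4000


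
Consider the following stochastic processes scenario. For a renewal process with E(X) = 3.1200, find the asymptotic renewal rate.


Long-run renewal rate = 1/E(X)
= 1/3.1200
= 0.3205

0.3205


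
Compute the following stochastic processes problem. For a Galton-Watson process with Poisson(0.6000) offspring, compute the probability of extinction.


Since mu = 0.6000 <= 1, extinction probability = 1.

1.0000


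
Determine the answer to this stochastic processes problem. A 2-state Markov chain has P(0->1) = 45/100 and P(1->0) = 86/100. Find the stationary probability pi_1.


Stationary distribution: pi_0 = p10/(p01+p10), pi_1 = p01/(p01+p10)
p01 = 0.4500, p10 = 0.8600
pi_1 = 0.3435

0.3435


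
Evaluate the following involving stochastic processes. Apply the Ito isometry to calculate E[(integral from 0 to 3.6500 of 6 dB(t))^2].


By Ito isometry: E[(int f dB)^2] = int f^2 dt
= 6^2 * 3.6500
= 36 * 3.6500 = 131.4000

131.4000


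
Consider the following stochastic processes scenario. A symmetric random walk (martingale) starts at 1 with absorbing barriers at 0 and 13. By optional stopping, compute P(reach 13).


By optional stopping theorem: E(M at tau) = M(0) = 1
P(hit 13)*13 + P(hit 0)*0 = 1
P(hit 13) = (1 - 0)/(13 - 0) = 1/13 = 0.0769

0.0769


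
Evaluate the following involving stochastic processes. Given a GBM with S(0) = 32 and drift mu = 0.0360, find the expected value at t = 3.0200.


E[S(t)] = S(0) * exp(mu * t)
= 32 * exp(0.0360 * 3.0200)
= 32 * 1.1149
= 35.6752

35.6752


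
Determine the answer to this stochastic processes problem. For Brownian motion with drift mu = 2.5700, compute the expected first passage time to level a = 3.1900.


Expected first passage time = a/mu
= 3.1900/2.5700
= 1.2412

1.2412


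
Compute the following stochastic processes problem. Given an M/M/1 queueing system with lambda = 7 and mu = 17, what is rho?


rho = lambda/mu
= 7/17
= 0.4118

0.4118


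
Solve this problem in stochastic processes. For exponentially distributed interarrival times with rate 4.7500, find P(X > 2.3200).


P(X > t) = exp(-lambda * t)
= exp(-4.7500 * 2.3200)
= exp(-11.0200) = 1.6371e-05

1.6371e-05


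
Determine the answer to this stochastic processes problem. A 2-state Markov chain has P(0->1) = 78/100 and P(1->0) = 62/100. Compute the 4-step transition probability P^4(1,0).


Computing P^4 by matrix multiplication.
P = [[0.2200, 0.7800], [0.6200, 0.3800]]
After raising P to the power 4:
P^4(1,0) = 0.4315

0.4315


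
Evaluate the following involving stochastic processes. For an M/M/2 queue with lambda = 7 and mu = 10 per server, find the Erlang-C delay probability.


a = lambda/mu = 0.7000
rho = a/c = 0.3500
Erlang-C formula applied:
C(c,a) = 0.1815

0.1815


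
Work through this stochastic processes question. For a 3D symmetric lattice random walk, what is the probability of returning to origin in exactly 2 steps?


P(return in 2 steps) = P(reverse first step) = 1/(2d)
= 1/6
= 0.1667

0.1667


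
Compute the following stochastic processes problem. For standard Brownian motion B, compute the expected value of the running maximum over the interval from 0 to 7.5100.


E(max B(s)) = sqrt(2t/pi)
= sqrt(2*7.5100/pi)
= sqrt(4.7810)
= 2.1866

2.1866


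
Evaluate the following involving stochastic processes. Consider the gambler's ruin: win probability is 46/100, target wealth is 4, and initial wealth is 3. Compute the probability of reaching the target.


Gambler's ruin formula:
r = q/p = 0.5400/0.4600 = 1.1739
P(win) = (1 - r^i)/(1 - r^N)
= (1 - 1.1739^3)/(1 - 1.1739^4)
= 0.6871

0.6871


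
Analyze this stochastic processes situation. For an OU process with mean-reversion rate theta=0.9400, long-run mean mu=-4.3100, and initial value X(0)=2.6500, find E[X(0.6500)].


E[X(t)] = mu + (X(0) - mu)*exp(-theta*t)
= -4.3100 + (2.6500 - -4.3100)*exp(-0.9400*0.6500)
= -4.3100 + 6.9600 * 0.5428
= -0.5321

-0.5321


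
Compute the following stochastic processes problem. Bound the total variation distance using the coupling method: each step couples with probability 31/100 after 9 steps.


TV distance bound <= (1-delta)^n
= (1 - 0.3100)^9
= 0.6900^9
= 0.0355

0.0355


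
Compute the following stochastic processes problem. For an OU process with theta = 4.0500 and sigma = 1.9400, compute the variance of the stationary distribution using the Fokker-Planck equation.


Stationary variance = sigma^2 / (2*theta)
= 1.9400^2 / (2*4.0500)
= 3.7636 / 8.1000
= 0.4646

0.4646


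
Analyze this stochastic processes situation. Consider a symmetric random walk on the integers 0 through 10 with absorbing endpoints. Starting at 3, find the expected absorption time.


For symmetric RW on 0,...,N with absorbing barriers, E(i) = i*(N-i)
E(3) = 3 * 7 = 21

21


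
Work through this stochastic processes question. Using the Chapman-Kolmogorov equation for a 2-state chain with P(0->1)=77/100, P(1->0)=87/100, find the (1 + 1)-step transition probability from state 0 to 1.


P^2 = P^1 * P^1
Computing via matrix multiplication of the transition matrix.
Entry (0,1) of P^2 = 0.2772

0.2772


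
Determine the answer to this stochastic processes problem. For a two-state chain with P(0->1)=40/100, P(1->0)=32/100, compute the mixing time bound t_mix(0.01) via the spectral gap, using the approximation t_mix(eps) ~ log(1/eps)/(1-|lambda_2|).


lambda_2 = |1 - p01 - p10| = |1 - 0.4000 - 0.3200| = 0.2800
t_mix ~ log(1/eps)/(1 - |lambda_2|)
= log(100)/(1 - 0.2800) = 4.6052/0.7200
= 6.3961

6.3961


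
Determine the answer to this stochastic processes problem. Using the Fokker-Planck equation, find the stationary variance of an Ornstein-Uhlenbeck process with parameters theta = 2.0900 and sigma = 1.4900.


Stationary variance = sigma^2 / (2*theta)
= 1.4900^2 / (2*2.0900)
= 2.2201 / 4.1800
= 0.5311

0.5311


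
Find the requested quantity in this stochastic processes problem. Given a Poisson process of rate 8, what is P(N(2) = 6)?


P(N(t)=k) = (lambda*t)^k * exp(-lambda*t) / k!
lambda*t = 16
= 16^6 * exp(-16) / 6!
= 16777216 * 1.1254e-07 / 720
= 0.0026

0.0026


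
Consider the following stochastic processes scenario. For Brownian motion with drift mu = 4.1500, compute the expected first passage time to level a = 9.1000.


Expected first passage time = a/mu
= 9.1000/4.1500
= 2.1928

2.1928


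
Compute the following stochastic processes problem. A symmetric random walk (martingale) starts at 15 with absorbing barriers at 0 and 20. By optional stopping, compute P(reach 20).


By optional stopping theorem: E(M at tau) = M(0) = 15
P(hit 20)*20 + P(hit 0)*0 = 15
P(hit 20) = (15 - 0)/(20 - 0) = 3/4 = 0.7500

0.7500


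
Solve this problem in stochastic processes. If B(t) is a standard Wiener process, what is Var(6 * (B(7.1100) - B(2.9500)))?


Var(alpha*(B(t)-B(s))) = alpha^2 * (t-s)
= 6^2 * (7.1100 - 2.9500)
= 36 * 4.1600
= 149.7600

149.7600


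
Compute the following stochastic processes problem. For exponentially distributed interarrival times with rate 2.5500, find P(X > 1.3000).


P(X > t) = exp(-lambda * t)
= exp(-2.5500 * 1.3000)
= exp(-3.3150) = 0.0363

0.0363


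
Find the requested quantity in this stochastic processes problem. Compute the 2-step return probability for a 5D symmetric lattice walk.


P(return in 2 steps) = P(reverse first step) = 1/(2d)
= 1/10
= 0.1000

0.1000


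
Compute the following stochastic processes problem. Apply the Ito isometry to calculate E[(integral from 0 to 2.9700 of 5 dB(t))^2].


By Ito isometry: E[(int f dB)^2] = int f^2 dt
= 5^2 * 2.9700
= 25 * 2.9700 = 74.2500

74.2500


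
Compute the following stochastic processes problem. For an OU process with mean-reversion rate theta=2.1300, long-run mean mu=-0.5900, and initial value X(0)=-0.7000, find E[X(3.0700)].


E[X(t)] = mu + (X(0) - mu)*exp(-theta*t)
= -0.5900 + (-0.7000 - -0.5900)*exp(-2.1300*3.0700)
= -0.5900 + -0.1100 * 0.0014
= -0.5902

-0.5902


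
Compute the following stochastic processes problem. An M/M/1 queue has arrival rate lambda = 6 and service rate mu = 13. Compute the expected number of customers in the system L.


rho = 6/13 = 0.4615
L = rho/(1-rho)
= 0.4615/0.5385
= 0.8571

0.8571


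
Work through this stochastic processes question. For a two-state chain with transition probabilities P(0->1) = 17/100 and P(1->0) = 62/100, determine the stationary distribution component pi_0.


Stationary distribution: pi_0 = p10/(p01+p10), pi_1 = p01/(p01+p10)
p01 = 0.1700, p10 = 0.6200
pi_0 = 0.7848

0.7848


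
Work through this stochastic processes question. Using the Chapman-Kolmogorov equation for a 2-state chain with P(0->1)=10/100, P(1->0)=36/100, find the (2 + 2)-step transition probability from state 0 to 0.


P^4 = P^2 * P^2
Computing via matrix multiplication of the transition matrix.
Entry (0,0) of P^4 = 0.8011

0.8011


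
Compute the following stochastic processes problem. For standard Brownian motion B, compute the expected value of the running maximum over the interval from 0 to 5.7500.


E(max B(s)) = sqrt(2t/pi)
= sqrt(2*5.7500/pi)
= sqrt(3.6606)
= 1.9133

1.9133


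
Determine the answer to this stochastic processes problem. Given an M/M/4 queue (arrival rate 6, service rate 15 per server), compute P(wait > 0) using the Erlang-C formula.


a = lambda/mu = 0.4000
rho = a/c = 0.1000
Erlang-C formula applied:
C(c,a) = 7.9444e-04

7.9444e-04


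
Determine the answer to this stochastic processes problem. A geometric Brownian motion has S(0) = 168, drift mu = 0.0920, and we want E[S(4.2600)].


E[S(t)] = S(0) * exp(mu * t)
= 168 * exp(0.0920 * 4.2600)
= 168 * 1.4798
= 248.6096

248.6096


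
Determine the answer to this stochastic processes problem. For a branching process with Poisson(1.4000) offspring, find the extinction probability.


Since mu = 1.4000 > 1, extinction prob q < 1.
Solve s = exp(mu*(s-1)) iteratively.
q = 0.4890

0.4890


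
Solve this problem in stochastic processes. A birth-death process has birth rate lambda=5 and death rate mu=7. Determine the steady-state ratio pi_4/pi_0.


For birth-death process, pi_n/pi_0 = (lambda/mu)^n
= (5/7)^4
= 0.2603

0.2603


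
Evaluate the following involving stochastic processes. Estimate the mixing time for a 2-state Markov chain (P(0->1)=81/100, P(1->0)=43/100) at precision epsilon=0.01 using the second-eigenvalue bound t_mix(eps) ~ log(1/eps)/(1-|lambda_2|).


lambda_2 = |1 - p01 - p10| = |1 - 0.8100 - 0.4300| = 0.2400
t_mix ~ log(1/eps)/(1 - |lambda_2|)
= log(100)/(1 - 0.2400) = 4.6052/0.7600
= 6.0594

6.0594


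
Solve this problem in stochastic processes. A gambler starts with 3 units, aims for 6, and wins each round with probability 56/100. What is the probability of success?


Gambler's ruin formula:
r = q/p = 0.4400/0.5600 = 0.7857
P(win) = (1 - r^i)/(1 - r^N)
= (1 - 0.7857^3)/(1 - 0.7857^6)
= 0.6734

0.6734


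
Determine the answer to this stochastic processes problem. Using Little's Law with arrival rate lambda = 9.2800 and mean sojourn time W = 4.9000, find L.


Little's Law: L = lambda * W
= 9.2800 * 4.9000
= 45.4720

45.4720


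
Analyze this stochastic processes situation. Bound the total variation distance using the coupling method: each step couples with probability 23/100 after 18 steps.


TV distance bound <= (1-delta)^n
= (1 - 0.2300)^18
= 0.7700^18
= 0.0091

0.0091


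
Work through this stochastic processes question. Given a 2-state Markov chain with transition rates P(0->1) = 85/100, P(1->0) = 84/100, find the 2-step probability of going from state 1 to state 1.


Computing P^2 by matrix multiplication.
P = [[0.1500, 0.8500], [0.8400, 0.1600]]
After raising P to the power 2:
P^2(1,1) = 0.7396

0.7396


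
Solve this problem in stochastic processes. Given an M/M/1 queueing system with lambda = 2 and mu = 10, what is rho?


rho = lambda/mu
= 2/10
= 0.2000

0.2000


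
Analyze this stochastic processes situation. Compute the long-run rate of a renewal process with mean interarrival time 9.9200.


Long-run renewal rate = 1/E(X)
= 1/9.9200
= 0.1008

0.1008


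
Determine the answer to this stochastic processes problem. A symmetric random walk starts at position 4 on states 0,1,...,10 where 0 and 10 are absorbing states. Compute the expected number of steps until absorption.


For symmetric RW on 0,...,N with absorbing barriers, E(i) = i*(N-i)
E(4) = 4 * 6 = 24

24


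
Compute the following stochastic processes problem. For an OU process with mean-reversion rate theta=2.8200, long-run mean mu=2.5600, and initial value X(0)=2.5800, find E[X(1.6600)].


E[X(t)] = mu + (X(0) - mu)*exp(-theta*t)
= 2.5600 + (2.5800 - 2.5600)*exp(-2.8200*1.6600)
= 2.5600 + 0.0200 * 0.0093
= 2.5602

2.5602


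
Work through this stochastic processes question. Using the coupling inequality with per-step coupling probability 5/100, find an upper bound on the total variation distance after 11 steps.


TV distance bound <= (1-delta)^n
= (1 - 0.0500)^11
= 0.9500^11
= 0.5688

0.5688


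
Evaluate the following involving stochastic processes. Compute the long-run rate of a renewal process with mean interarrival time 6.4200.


Long-run renewal rate = 1/E(X)
= 1/6.4200
= 0.1558

0.1558


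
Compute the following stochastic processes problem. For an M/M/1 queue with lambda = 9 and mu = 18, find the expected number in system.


rho = 9/18 = 0.5000
L = rho/(1-rho)
= 0.5000/0.5000
= 1.0000

1.0000


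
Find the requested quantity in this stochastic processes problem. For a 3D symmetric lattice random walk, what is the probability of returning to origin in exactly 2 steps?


P(return in 2 steps) = P(reverse first step) = 1/(2d)
= 1/6
= 0.1667

0.1667


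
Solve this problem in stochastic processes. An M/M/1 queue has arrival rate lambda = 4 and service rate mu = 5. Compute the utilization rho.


rho = lambda/mu
= 4/5
= 0.8000

0.8000


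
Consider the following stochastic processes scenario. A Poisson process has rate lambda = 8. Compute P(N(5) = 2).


P(N(t)=k) = (lambda*t)^k * exp(-lambda*t) / k!
lambda*t = 40
= 40^2 * exp(-40) / 2!
= 1600 * 4.2484e-18 / 2
= 3.3987e-15

3.3987e-15


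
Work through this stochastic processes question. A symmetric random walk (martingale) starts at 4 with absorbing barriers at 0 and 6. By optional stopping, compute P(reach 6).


By optional stopping theorem: E(M at tau) = M(0) = 4
P(hit 6)*6 + P(hit 0)*0 = 4
P(hit 6) = (4 - 0)/(6 - 0) = 2/3 = 0.6667

0.6667


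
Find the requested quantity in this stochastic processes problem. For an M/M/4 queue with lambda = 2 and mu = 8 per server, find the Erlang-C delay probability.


a = lambda/mu = 0.2500
rho = a/c = 0.0625
Erlang-C formula applied:
C(c,a) = 1.3521e-04

1.3521e-04


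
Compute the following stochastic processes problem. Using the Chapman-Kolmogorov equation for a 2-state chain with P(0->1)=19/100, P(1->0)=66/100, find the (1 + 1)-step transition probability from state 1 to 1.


P^2 = P^1 * P^1
Computing via matrix multiplication of the transition matrix.
Entry (1,1) of P^2 = 0.2410

0.2410


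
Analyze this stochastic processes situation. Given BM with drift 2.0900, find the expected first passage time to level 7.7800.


Expected first passage time = a/mu
= 7.7800/2.0900
= 3.7225

3.7225


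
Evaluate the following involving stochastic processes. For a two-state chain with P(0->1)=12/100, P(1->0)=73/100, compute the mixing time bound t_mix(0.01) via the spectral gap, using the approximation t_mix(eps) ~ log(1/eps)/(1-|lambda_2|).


lambda_2 = |1 - p01 - p10| = |1 - 0.1200 - 0.7300| = 0.1500
t_mix ~ log(1/eps)/(1 - |lambda_2|)
= log(100)/(1 - 0.1500) = 4.6052/0.8500
= 5.4178

5.4178


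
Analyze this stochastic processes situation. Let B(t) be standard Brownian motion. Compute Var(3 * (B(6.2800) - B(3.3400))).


Var(alpha*(B(t)-B(s))) = alpha^2 * (t-s)
= 3^2 * (6.2800 - 3.3400)
= 9 * 2.9400
= 26.4600

26.4600


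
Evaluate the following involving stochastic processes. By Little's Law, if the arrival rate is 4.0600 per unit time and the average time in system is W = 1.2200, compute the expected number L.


Little's Law: L = lambda * W
= 4.0600 * 1.2200
= 4.9532

4.9532


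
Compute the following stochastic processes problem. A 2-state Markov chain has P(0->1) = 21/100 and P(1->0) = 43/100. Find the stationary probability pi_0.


Stationary distribution: pi_0 = p10/(p01+p10), pi_1 = p01/(p01+p10)
p01 = 0.2100, p10 = 0.4300
pi_0 = 0.6719

0.6719


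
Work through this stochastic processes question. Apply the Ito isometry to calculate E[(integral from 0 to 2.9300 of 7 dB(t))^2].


By Ito isometry: E[(int f dB)^2] = int f^2 dt
= 7^2 * 2.9300
= 49 * 2.9300 = 143.5700

143.5700
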